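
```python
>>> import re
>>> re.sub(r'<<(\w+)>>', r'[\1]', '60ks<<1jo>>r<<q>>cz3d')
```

'60ks[1jo]r[q]cz3d'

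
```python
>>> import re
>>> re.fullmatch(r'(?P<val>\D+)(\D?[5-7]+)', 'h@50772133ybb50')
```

None

Pattern: one or more of a non-digit (captured as 'val'); then optionally a non-digit, then one or more of a character in [5-7] (captured).
`re.fullmatch` requires the pattern to consume the entire string.
Here the pattern can't cover the whole string, so the call returns None.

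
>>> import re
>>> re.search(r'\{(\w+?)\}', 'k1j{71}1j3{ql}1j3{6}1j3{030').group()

'{71}'

`search` walks the string left to right and returns the first match it finds.
The match spans [3:7] → '{71}'.
Captured: group 1 = '71'.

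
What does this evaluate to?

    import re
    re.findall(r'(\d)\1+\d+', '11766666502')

A backreference is literal: `\1` must see the identical characters the first group matched.
Walking the string: at [0:11] match '11766666502', group 1 = '1'.
One capturing group, so `findall` returns just the captured substring from the one match — 1 in all.

['1']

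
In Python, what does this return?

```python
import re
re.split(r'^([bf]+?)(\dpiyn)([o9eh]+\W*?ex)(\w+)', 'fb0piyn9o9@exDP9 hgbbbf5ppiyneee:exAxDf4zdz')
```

['', 'fb', '0piyn', '9o9@ex', 'DP9', ' hgbbbf5ppiyneee:exAxDf4zdz']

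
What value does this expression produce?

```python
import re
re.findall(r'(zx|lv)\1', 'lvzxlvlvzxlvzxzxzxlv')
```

['lv', 'zx']

A backreference is literal: `\1` must see the identical characters the first group matched.
Walking the string: at [4:8] match 'lvlv', group 1 = 'lv'; at [12:16] match 'zxzx', group 1 = 'zx'.
One capturing group, so `findall` returns just the captured substring from each match — 2 in all.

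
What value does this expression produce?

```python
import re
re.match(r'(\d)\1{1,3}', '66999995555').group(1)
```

The match spans [0:2] → '66'.
Captured: group 1 = '6'.

'6'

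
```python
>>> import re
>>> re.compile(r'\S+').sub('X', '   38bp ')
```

'   X '

Every occurrence is swapped for 'X'.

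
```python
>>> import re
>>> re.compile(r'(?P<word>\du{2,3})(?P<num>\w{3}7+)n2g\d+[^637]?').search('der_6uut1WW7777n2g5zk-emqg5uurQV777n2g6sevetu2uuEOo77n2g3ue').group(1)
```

The match spans [26:40] → '5uurQV777n2g6s'.
Captured: group 1 = '5uu', group 2 = 'rQV777'.

'5uu'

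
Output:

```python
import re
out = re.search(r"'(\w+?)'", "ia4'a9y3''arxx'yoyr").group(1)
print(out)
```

a9y3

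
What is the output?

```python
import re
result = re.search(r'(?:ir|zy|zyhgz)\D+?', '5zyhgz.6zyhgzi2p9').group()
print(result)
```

zyh

Alternation isn't longest-match — the leftmost alternative that fits at this position is chosen.
Unlike `match`, `search` isn't anchored — it looks for the pattern anywhere in the string.
The match spans [1:4] → 'zyh'.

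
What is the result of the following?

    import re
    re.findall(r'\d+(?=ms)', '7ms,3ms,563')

['7', '3']

The positive lookaround only admits positions where the adjacent text matches; those characters stay outside the span.
Matches: at [0:1] → '7'; at [4:5] → '3'.
With no groups in the pattern, `findall` gives back each whole match — 2 here.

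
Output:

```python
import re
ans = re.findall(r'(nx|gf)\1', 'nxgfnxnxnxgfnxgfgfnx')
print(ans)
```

['nx', 'gf']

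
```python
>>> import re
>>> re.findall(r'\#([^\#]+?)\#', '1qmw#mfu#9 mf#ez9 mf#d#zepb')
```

Scanning left to right: at [4:9] match '#mfu#', group 1 = 'mfu'; at [13:21] match '#ez9 mf#', group 1 = 'ez9 mf'.
One capturing group, so `findall` returns just the captured substring from each match — 2 in all.

['mfu', 'ez9 mf']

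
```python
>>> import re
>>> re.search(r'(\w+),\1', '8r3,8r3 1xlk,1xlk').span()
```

The backreference `\1` re-matches whatever the first group consumed, character for character.
Unlike `match`, `search` isn't anchored — it looks for the pattern anywhere in the string.
The match spans [0:7] → '8r3,8r3'.
Captured: group 1 = '8r3'.

(0, 7)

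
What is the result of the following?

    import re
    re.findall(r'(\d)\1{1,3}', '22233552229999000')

['2', '3', '5', '2', '9', '0']

`\1` is not a pattern — it's the concrete string captured by group 1, re-applied verbatim.
Walking the string: at [0:3] match '222', group 1 = '2'; at [3:5] match '33', group 1 = '3'; at [5:7] match '55', group 1 = '5'; at [7:10] match '222', group 1 = '2'; at [10:14] match '9999', group 1 = '9'; ….
With a single group, `findall` returns only what that group captured — 6 items.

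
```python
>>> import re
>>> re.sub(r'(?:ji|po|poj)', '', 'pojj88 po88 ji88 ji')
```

Branches in `(...|...)` are attempted left-to-right; the first branch that allows the whole pattern to succeed is taken.
Matches: at [0:2] → 'po'; at [7:9] → 'po'; at [12:14] → 'ji'; at [17:19] → 'ji'.
`sub` substitutes '' at each match site.

'jj88 88 88 '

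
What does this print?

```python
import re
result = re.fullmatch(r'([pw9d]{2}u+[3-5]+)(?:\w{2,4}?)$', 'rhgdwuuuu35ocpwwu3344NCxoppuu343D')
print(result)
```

`re.fullmatch` is like wrapping the pattern in `^…$` (in single-line mode).
Here the pattern can't cover the whole string, so the call returns None.

None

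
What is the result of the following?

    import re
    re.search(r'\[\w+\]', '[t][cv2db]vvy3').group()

`re.search` tries every starting position until one works.
The match spans [0:3] → '[t]'.

'[t]'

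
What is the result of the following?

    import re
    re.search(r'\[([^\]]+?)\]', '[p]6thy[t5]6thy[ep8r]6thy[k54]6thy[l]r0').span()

(0, 3)

Unlike `match`, `search` isn't anchored — it looks for the pattern anywhere in the string.
The match spans [0:3] → '[p]'.
Captured: group 1 = 'p'.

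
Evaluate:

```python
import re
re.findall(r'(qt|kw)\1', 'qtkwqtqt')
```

['qt']

A backreference is literal: `\1` must see the identical characters the first group matched.
With a single group, `findall` returns only what that group captured — 1 item.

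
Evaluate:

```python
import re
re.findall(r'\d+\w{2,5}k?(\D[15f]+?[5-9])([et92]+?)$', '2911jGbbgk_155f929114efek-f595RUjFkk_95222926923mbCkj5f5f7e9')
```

[('j5f5f7', 'e9')]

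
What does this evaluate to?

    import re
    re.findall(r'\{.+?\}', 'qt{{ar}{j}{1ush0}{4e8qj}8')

['{{ar}', '{j}', '{1ush0}', '{4e8qj}']

Lazy quantifiers expand one character at a time until the remainder of the pattern can match.
With no groups in the pattern, `findall` gives back each whole match — 4 here.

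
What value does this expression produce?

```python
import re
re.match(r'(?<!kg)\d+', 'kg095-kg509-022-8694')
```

None

`re.match` only tries the pattern at the start of the string.
Here the pattern fails at index 0, so the call returns None.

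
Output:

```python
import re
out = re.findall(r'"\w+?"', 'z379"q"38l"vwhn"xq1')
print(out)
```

['"q"', '"vwhn"']

Scanning left to right: at [4:7] → '"q"'; at [10:16] → '"vwhn"'.
No capturing groups, so `findall` returns the 2 full match strings.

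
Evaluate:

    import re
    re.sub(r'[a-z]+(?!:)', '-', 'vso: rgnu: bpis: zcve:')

The negative lookaround is zero-width — it rules out positions where the adjacent text would match, without consuming anything.
Each match is replaced by '-'.

'-o: -u: -s: -e:'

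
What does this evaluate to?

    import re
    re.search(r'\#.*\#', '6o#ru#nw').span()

(2, 6)

`search` walks the string left to right and returns the first match it finds.
The match spans [2:6] → '#ru#'.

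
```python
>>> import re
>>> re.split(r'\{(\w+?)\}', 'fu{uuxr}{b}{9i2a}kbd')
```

Matches to split on: at [2:8] → '{uuxr}'; at [8:11] → '{b}'; at [11:17] → '{9i2a}'.
The group in the pattern means `split` returns the separators' captures alongside the pieces.

['fu', 'uuxr', '', 'b', '', '9i2a', 'kbd']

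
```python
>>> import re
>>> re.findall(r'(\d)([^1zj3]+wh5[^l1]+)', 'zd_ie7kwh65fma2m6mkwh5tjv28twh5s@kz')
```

[('7', 'kwh65fma2m6mkwh5tjv28twh5s@kz')]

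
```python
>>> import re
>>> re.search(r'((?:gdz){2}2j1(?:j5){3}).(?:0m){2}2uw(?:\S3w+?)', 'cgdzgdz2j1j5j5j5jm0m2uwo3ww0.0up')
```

The pattern matches the literal 'gdz' repeated 2 times, then the literal '2j1', then the literal 'j5' repeated 3 times (captured); then any character, then the literal '0m' repeated 2 times, then the literal '2uw'; then a non-whitespace character, then the literal '3', then one or more of the literal 'w' (lazy) (non-capturing group).
`search` walks the string left to right and returns the first match it finds.
Here no position works, so the call returns None.

None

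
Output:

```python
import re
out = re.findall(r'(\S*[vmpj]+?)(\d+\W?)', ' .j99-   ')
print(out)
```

This matches zero or more of a non-whitespace character, then one or more of one of [vmpj] (lazy) (captured); then one or more of a digit, then optionally a non-word character (captured).
Scanning left to right: at [1:6] match '.j99-', groups = ('.j', '99-').
With 2 capturing groups, `findall` returns a 2-tuple per match.

[('.j', '99-')]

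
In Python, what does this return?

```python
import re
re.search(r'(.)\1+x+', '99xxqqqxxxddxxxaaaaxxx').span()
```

The backreference `\1` re-matches whatever the first group consumed, character for character.
Unlike `match`, `search` isn't anchored — it looks for the pattern anywhere in the string.
The match spans [0:4] → '99xx'.
Captured: group 1 = '9'.

(0, 4)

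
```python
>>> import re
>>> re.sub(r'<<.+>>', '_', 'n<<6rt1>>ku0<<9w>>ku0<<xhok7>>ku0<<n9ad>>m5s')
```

'n_m5s'

Every occurrence is swapped for '_'.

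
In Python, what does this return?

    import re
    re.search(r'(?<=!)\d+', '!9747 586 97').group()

Lookahead/lookbehind check context without consuming it, so the matched span excludes the asserted characters.
`search` walks the string left to right and returns the first match it finds.
The match spans [1:5] → '9747'.

'9747'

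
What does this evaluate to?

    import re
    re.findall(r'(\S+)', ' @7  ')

This matches one or more of a non-whitespace character (captured).
Scanning left to right: at [1:3] match '@7', group 1 = '@7'.
`findall` collects group 1 from the one match (1 total).

['@7']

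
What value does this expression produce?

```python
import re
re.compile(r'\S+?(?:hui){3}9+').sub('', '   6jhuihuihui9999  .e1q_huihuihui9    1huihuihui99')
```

'         '

This matches one or more of a non-whitespace character (lazy), then the literal 'hui' repeated 3 times; then one or more of a literal '9'.
`sub` substitutes '' at each match site.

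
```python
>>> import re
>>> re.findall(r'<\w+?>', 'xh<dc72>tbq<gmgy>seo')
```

Scanning left to right: at [2:8] → '<dc72>'; at [11:17] → '<gmgy>'.
Since nothing is captured, `findall` lists the 2 matched substrings directly.

['<dc72>', '<gmgy>']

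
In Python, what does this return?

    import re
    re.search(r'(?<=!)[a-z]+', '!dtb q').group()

'dtb'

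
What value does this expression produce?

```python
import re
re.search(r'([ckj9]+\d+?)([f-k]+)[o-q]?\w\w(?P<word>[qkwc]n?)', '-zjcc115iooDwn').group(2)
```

'i'

The pattern matches one or more of one of [ckj9], then one or more of a digit (lazy) (captured); then one or more of a character in [f-k] (captured); then optionally a character in [o-q], then a word character, then a word character; then one of [qkwc], then optionally a literal 'n' (captured as 'word').
Unlike `match`, `search` isn't anchored — it looks for the pattern anywhere in the string.
The match spans [2:14] → 'jcc115iooDwn'.
Captured: group 1 = 'jcc115', group 2 = 'i', group 3 = 'wn'.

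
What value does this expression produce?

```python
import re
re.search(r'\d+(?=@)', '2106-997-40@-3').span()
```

(9, 11)

Because the assertion is zero-width, the text it checks is not consumed and won't appear in the result.
The match spans [9:11] → '40'.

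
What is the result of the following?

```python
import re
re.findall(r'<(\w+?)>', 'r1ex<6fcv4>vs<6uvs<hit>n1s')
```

['6fcv4', 'hit']

One capturing group, so `findall` returns just the captured substring from each match — 2 in all.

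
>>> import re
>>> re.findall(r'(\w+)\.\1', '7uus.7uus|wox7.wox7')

['7uus', 'wox7']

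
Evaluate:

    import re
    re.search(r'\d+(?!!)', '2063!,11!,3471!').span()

`(?!…)`/`(?<!…)` only lets a position through if the neighbouring text does NOT match; no characters are consumed.
`search` walks the string left to right and returns the first match it finds.
The match spans [0:3] → '206'.

(0, 3)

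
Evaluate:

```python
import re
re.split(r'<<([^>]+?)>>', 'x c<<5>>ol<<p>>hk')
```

Matches to split on: at [3:8] → '<<5>>'; at [10:15] → '<<p>>'.
`re.split` interleaves the captured-group text with the surrounding fragments.

['x c', '5', 'ol', 'p', 'hk']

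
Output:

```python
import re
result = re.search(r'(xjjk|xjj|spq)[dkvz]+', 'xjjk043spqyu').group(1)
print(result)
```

xjj

Unlike `match`, `search` isn't anchored — it looks for the pattern anywhere in the string.
The match spans [0:4] → 'xjjk'.
Captured: group 1 = 'xjj'.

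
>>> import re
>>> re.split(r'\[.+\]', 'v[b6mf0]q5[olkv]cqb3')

['v', 'cqb3']

Matches to split on: at [1:16] → '[b6mf0]q5[olkv]'.
The string is cut at each match, leaving 2 pieces.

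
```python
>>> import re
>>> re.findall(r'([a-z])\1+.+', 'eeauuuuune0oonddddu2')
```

The backreference `\1` re-matches whatever the first group consumed, character for character.
`findall` collects group 1 from the one match (1 total).

['e']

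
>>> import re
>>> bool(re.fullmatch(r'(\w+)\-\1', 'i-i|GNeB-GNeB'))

`fullmatch` succeeds only if the pattern covers the string from start to end.
Here there's no way to consume every character, so the call returns None, and `bool(None)` is False.

False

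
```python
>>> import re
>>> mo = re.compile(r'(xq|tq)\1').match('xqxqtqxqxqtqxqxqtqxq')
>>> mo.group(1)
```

'xq'

After group 1 captures some text, `\1` only succeeds where that same text appears again.
`match` is anchored at position 0; if the pattern doesn't fit there, it returns None.
The match spans [0:4] → 'xqxq'.
Captured: group 1 = 'xq'.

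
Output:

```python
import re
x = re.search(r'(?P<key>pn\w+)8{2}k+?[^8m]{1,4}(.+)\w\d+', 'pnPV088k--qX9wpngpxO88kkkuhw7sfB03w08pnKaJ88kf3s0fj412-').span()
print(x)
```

(0, 54)

The match spans [0:54] → 'pnPV088k--qX9wpngpxO88kkkuhw7sfB03w08pnKaJ88kf3s0fj412'.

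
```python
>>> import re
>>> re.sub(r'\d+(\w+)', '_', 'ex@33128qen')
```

Pattern: one or more of a digit; then one or more of a word character (captured).
Matches: at [3:11] → '33128qen'.
Every occurrence is swapped for '_'.

'ex@_'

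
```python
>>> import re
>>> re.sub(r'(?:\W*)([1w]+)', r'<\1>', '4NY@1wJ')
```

'4NY<1w>J'

`\1` in the replacement pulls in group 1's text for each match.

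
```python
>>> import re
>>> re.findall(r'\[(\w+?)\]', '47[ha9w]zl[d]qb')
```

['ha9w', 'd']

Matches: at [2:8] match '[ha9w]', group 1 = 'ha9w'; at [10:13] match '[d]', group 1 = 'd'.
With a single group, `findall` returns only what that group captured — 2 items.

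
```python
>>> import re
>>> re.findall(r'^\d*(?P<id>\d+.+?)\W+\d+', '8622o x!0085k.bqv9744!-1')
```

['2o x']

A non-greedy quantifier consumes as few characters as it can — just enough that the remainder of the pattern still matches from where it stops; whatever follows it matches normally.
With a single group, `findall` returns only what that group captured — 1 item.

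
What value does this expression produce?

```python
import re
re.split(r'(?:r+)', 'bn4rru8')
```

Pattern: one or more of a literal 'r' (non-capturing group).
The string is cut at each match, leaving 2 pieces.

['bn4', 'u8']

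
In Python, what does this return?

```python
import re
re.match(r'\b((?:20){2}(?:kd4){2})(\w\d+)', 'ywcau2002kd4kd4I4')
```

`re.match` won't scan ahead — the pattern has to work from the very first character.
Here position 0 doesn't satisfy it, so the call returns None.

None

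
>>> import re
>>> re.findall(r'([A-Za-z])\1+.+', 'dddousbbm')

['d']

`\1` is not a pattern — it's the concrete string captured by group 1, re-applied verbatim.
One capturing group, so `findall` returns just the captured substring from the one match — 1 in all.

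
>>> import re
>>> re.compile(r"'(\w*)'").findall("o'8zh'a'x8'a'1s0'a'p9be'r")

['8zh', 'x8', '1s0', 'p9be']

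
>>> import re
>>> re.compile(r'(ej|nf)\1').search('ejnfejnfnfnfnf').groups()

The backreference `\1` re-matches whatever the first group consumed, character for character.
`re.search` scans for the first position where the pattern succeeds.
The match spans [6:10] → 'nfnf'.
Captured: group 1 = 'nf'.

('nf',)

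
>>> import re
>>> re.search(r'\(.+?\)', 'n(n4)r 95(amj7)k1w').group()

'(n4)'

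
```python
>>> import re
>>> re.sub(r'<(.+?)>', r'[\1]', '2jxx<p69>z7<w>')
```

'2jxx[p69]z7[w]'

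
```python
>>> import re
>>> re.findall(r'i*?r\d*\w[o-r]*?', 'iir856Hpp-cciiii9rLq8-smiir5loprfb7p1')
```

['iir856H', 'rL', 'iir5l', 'rf']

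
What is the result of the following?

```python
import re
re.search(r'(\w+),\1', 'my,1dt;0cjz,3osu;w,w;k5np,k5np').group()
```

`\1` has to match the exact text group 1 already captured.
The match spans [17:20] → 'w,w'.

'w,w'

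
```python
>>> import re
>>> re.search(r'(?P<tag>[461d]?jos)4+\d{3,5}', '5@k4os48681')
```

None

The pattern matches optionally one of [461d], then the literal 'jo', then the literal 's' (captured as 'tag'); then one or more of the literal '4', then 3 to 5 of a digit.
Here the pattern never matches, so the call returns None.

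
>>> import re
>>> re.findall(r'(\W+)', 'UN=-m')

['=-']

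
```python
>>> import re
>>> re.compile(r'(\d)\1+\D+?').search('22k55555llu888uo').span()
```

(0, 3)

The backreference `\1` re-matches whatever the first group consumed, character for character.
The match spans [0:3] → '22k'.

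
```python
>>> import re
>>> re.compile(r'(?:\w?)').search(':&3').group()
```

''

This matches optionally a word character (non-capturing group).
The match spans [0:0] → ''.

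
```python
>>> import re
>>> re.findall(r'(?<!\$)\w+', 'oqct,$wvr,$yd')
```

The negative lookaround is zero-width — it rules out positions where the adjacent text would match, without consuming anything.
No capturing groups, so `findall` returns the 3 full match strings.

['oqct', 'vr', 'd']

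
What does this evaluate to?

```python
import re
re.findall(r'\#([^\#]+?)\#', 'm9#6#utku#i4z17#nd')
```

Walking the string: at [2:5] match '#6#', group 1 = '6'; at [9:16] match '#i4z17#', group 1 = 'i4z17'.
One capturing group, so `findall` returns just the captured substring from each match — 2 in all.

['6', 'i4z17']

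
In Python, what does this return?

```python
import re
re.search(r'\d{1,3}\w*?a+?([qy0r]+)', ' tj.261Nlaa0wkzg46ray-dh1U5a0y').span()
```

A `+?`/`*?`/`{m,n}?` starts at its minimum and grows only as far as needed for what follows to match.
The match spans [4:12] → '261Nlaa0'.

(4, 12)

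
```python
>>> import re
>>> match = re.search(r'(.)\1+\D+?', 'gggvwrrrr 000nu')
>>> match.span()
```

(0, 4)

The backreference `\1` re-matches whatever the first group consumed, character for character.
The match spans [0:4] → 'gggv'.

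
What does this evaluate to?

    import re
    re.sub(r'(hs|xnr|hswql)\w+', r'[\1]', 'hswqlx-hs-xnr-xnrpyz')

The regex engine tests alternatives in the order written; an earlier branch that matches wins even if a later one would match more.
Matches: at [0:6] → 'hswqlx'; at [14:20] → 'xnrpyz'.
Each match is replaced using the text its own group 1 captured.

'[hs]-hs-xnr-[xnr]'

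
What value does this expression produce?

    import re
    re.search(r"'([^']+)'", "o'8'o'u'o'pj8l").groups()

The match spans [1:4] → "'8'".
Captured: group 1 = '8'.

('8',)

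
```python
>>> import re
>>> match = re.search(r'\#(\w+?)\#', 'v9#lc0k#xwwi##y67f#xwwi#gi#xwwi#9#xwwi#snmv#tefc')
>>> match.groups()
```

('lc0k',)

`re.search` scans for the first position where the pattern succeeds.
The match spans [2:8] → '#lc0k#'.
Captured: group 1 = 'lc0k'.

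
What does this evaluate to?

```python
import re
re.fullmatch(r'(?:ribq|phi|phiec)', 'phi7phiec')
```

`re.fullmatch` is like wrapping the pattern in `^…$` (in single-line mode).
Here the pattern can't cover the whole string, so the call returns None.

None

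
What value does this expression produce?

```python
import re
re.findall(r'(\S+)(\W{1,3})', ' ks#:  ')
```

The pattern matches one or more of a non-whitespace character (captured); then 1 to 3 of a non-word character (captured).
Scanning left to right: at [1:7] match 'ks#:  ', groups = ('ks#:', '  ').
With 2 capturing groups, `findall` returns a 2-tuple per match.

[('ks#:', '  ')]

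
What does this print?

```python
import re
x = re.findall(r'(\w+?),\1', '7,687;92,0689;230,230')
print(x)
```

`\1` has to match the exact text group 1 already captured.
Matches: at [14:21] match '230,230', group 1 = '230'.
With a single group, `findall` returns only what that group captured — 1 item.

['230']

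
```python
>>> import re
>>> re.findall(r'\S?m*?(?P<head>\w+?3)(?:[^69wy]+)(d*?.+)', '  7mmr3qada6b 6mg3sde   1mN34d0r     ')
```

[('mmr3', '6b 6mg3sde   1mN34d0r     ')]

The pattern matches optionally a non-whitespace character, then zero or more of the literal 'm' (lazy); then one or more of a word character (lazy), then a literal '3' (captured as 'head'); then one or more of any character except [69wy] (non-capturing group); then zero or more of the literal 'd' (lazy), then one or more of any character (captured).
Matches: at [2:37] match '7mmr3qada6b 6mg3sde   1mN34d0r     ', groups = ('mmr3', '6b 6mg3sde   1mN34d0r     ').
Multiple groups make `findall` return tuples — one 2-tuple for the one match.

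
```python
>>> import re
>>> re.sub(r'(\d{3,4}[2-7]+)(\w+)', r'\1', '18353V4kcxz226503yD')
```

'18353'

Pattern: 3 to 4 of a digit, then one or more of a character in [2-7] (captured); then one or more of a word character (captured).
Matches: at [0:19] → '18353V4kcxz226503yD'.
Each match is replaced using the text its own group 1 captured.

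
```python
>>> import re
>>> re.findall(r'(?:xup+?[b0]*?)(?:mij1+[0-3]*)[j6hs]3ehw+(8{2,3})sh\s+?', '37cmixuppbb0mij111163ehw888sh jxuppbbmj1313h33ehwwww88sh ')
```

['888']

This matches the literal 'xu', then one or more of a literal 'p' (lazy), then zero or more of one of [b0] (lazy) (non-capturing group); then the literal 'mij', then one or more of a literal '1', then zero or more of a character in [0-3] (non-capturing group); then one of [j6hs], then the literal '3eh', then one or more of the literal 'w'; then 2 to 3 of a literal '8' (captured); then the literal 'sh', then one or more of whitespace (lazy).
Matches: at [5:30] match 'xuppbb0mij111163ehw888sh ', group 1 = '888'.
`findall` collects group 1 from the one match (1 total).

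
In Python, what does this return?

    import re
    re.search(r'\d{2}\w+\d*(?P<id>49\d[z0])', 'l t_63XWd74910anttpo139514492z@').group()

'63XWd74910anttpo139514492z'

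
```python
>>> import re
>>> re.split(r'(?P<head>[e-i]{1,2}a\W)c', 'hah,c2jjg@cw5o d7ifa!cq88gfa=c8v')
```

['hah,c2jjg@cw5o d7', 'ifa!', 'q88', 'gfa=', '8v']

Pattern: 1 to 2 of a character in [e-i], then a literal 'a', then a non-word character (captured as 'head'); then a literal 'c'.
Matches to split on: at [17:22] → 'ifa!c'; at [25:30] → 'gfa=c'.
Because the pattern has a capturing group, `split` also inserts each captured text between the pieces.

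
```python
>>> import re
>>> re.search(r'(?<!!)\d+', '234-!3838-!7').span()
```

(0, 3)

The negative lookahead/lookbehind blocks any match where the forbidden context is present.
`re.search` tries every starting position until one works.
The match spans [0:3] → '234'.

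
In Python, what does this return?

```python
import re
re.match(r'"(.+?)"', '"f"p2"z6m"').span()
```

(0, 3)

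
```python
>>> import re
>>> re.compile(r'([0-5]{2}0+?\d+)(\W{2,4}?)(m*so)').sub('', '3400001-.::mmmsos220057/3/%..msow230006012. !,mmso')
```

's220057/3/%..msow'

The pattern matches exactly 2 of a character in [0-5], then one or more of a literal '0' (lazy), then one or more of a digit (captured); then 2 to 4 of a non-word character (lazy) (captured); then zero or more of a literal 'm', then the literal 'so' (captured).
Matches: at [0:16] → '3400001-.::mmmso'; at [33:50] → '230006012. !,mmso'.
`sub` substitutes '' at each match site.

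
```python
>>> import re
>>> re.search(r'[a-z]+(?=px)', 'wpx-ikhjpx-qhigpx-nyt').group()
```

'w'

The `(?=…)`/`(?<=…)` assertion just peeks at neighbouring text; it doesn't advance the match position.
`search` walks the string left to right and returns the first match it finds.
The match spans [0:1] → 'w'.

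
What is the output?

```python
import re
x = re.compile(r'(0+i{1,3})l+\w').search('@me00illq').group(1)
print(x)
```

The pattern matches one or more of a literal '0', then 1 to 3 of a literal 'i' (captured); then one or more of a literal 'l'; then a word character.
Unlike `match`, `search` isn't anchored — it looks for the pattern anywhere in the string.
The match spans [3:9] → '00illq'.
Captured: group 1 = '00i'.

00i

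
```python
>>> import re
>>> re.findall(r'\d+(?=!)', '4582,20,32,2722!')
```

The lookaround is zero-width — it requires the adjacent text to match without consuming it, so the asserted text isn't part of the match.
With no groups in the pattern, `findall` gives back each whole match — 1 here.

['2722']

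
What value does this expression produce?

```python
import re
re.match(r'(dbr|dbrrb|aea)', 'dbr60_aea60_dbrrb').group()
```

'dbr'

`match` is anchored at position 0; if the pattern doesn't fit there, it returns None.
The match spans [0:3] → 'dbr'.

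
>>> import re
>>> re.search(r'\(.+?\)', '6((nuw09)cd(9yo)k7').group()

Lazy quantifiers expand one character at a time until the remainder of the pattern can match.
Unlike `match`, `search` isn't anchored — it looks for the pattern anywhere in the string.
The match spans [1:9] → '((nuw09)'.

'((nuw09)'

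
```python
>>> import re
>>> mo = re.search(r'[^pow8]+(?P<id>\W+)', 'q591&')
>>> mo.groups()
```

('&',)

The match spans [0:5] → 'q591&'.
Captured: group 1 = '&'.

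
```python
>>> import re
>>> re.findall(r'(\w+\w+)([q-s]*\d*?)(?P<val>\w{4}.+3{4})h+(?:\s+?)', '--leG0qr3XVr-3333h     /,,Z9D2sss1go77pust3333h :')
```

[('leG0qr', '', '3XVr-3333h     /,,Z9D2sss1go77pust3333')]

This matches one or more of a word character, then one or more of a word character (captured); then zero or more of a character in [q-s], then zero or more of a digit (lazy) (captured); then exactly 4 of a word character, then one or more of any character, then exactly 4 of a literal '3' (captured as 'val'); then one or more of a literal 'h'; then one or more of whitespace (lazy) (non-capturing group).
Walking the string: at [2:48] match 'leG0qr3XVr-3333h     /,,Z9D2sss1go77pust3333h ', groups = ('leG0qr', '', '3XVr-3333h     /,,Z9D2sss1go77pust3333').
Multiple groups make `findall` return tuples — one 3-tuple for the one match.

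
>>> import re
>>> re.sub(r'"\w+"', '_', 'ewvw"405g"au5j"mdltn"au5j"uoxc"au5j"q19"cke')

Matches: at [4:10] → '"405g"'; at [14:21] → '"mdltn"'; at [25:31] → '"uoxc"'; at [35:40] → '"q19"'.
`sub` substitutes '_' at each match site.

'ewvw_au5j_au5j_au5j_cke'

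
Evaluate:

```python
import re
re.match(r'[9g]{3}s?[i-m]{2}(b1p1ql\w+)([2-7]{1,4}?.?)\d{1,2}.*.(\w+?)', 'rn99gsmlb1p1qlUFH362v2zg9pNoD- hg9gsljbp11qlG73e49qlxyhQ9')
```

The pattern matches exactly 3 of one of [9g], then optionally the literal 's', then exactly 2 of a character in [i-m]; then the literal 'b1p', then the literal '1ql', then one or more of a word character (captured); then 1 to 4 of a character in [2-7] (lazy), then optionally any character (captured); then 1 to 2 of a digit, then zero or more of any character, then any character; then one or more of a word character (lazy) (captured).
`re.match` won't scan ahead — the pattern has to work from the very first character.
Here the pattern fails at index 0, so the call returns None.

None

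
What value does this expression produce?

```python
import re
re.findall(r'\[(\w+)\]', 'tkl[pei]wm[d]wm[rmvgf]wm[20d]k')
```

['pei', 'd', 'rmvgf', '20d']

Walking the string: at [3:8] match '[pei]', group 1 = 'pei'; at [10:13] match '[d]', group 1 = 'd'; at [15:22] match '[rmvgf]', group 1 = 'rmvgf'; at [24:29] match '[20d]', group 1 = '20d'.
With a single group, `findall` returns only what that group captured — 4 items.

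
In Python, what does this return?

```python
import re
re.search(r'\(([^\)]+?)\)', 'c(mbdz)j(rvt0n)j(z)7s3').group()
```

'(mbdz)'

The match spans [1:7] → '(mbdz)'.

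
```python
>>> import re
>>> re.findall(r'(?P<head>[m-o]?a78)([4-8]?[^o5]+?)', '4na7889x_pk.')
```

[('na78', '89')]

The pattern matches optionally a character in [m-o], then the literal 'a78' (captured as 'head'); then optionally a character in [4-8], then one or more of any character except [o5] (lazy) (captured).
Matches: at [1:7] match 'na7889', groups = ('na78', '89').
`findall` packs the 2 group values into a tuple for every match.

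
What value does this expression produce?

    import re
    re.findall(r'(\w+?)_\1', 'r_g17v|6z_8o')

[]

The backreference `\1` re-matches whatever the first group consumed, character for character.
With a single group, `findall` returns only what that group captured — 0 items.
Nothing in the string satisfies the pattern, so the list is empty.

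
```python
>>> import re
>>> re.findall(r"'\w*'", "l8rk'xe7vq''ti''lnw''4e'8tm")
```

`findall` yields the raw match text (4 of them) because the pattern has no groups.

["'xe7vq'", "'ti'", "'lnw'", "'4e'"]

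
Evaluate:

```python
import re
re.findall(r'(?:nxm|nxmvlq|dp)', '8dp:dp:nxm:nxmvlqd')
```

Alternation tries branches left to right and keeps the first one that lets the overall match succeed at that position.
Matches: at [1:3] → 'dp'; at [4:6] → 'dp'; at [7:10] → 'nxm'; at [11:14] → 'nxm'.
`findall` yields the raw match text (4 of them) because the pattern has no groups.

['dp', 'dp', 'nxm', 'nxm']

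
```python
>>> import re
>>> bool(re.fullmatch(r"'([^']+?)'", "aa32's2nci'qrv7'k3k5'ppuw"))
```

`re.fullmatch` is like wrapping the pattern in `^…$` (in single-line mode).
Here the string isn't matched end-to-end, so the call returns None, and `bool(None)` is False.

False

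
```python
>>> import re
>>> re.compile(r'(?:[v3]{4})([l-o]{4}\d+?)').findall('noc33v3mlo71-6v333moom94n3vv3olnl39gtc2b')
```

['moom9', 'olnl3']

Because the quantifier is non-greedy, it stops expanding at the earliest point where the rest of the pattern can succeed.
Because there's exactly one group, `findall` drops the full match and keeps group 1 from each hit.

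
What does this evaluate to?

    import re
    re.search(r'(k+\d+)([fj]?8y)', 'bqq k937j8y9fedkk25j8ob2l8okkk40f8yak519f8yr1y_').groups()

('k937', 'j8y')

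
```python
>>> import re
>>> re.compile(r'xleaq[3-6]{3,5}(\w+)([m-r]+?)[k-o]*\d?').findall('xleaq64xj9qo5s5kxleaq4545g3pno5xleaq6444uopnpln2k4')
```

[('g3pno5xleaq6444uopnpl', 'n')]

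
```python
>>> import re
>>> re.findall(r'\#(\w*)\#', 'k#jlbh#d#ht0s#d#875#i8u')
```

['jlbh', 'ht0s', '875']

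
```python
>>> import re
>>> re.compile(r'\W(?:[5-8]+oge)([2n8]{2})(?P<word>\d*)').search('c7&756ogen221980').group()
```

'&756ogen221980'

The pattern matches a non-word character; then one or more of a character in [5-8], then the literal 'oge' (non-capturing group); then exactly 2 of one of [2n8] (captured); then zero or more of a digit (captured as 'word').
The match spans [2:16] → '&756ogen221980'.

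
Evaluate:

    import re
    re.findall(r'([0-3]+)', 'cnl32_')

['32']

The pattern matches one or more of a character in [0-3] (captured).
With a single group, `findall` returns only what that group captured — 1 item.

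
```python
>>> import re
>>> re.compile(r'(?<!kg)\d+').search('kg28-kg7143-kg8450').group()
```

`(?!…)`/`(?<!…)` only lets a position through if the neighbouring text does NOT match; no characters are consumed.
`search` walks the string left to right and returns the first match it finds.
The match spans [3:4] → '8'.

'8'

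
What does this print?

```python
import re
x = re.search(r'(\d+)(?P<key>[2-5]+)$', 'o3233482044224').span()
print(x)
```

Pattern: one or more of a digit (captured); then one or more of a character in [2-5] (captured as 'key'); then anchored at the end.
`search` walks the string left to right and returns the first match it finds.
The match spans [1:14] → '3233482044224'.
Captured: group 1 = '323348204422', group 2 = '4'.

(1, 14)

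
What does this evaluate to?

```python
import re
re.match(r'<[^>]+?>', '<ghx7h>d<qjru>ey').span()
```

(0, 7)

With `match`, the pattern is implicitly anchored at the beginning.
The match spans [0:7] → '<ghx7h>'.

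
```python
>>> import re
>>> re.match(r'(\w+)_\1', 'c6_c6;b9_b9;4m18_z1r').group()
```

'c6_c6'

`\1` has to match the exact text group 1 already captured.
`re.match` won't scan ahead — the pattern has to work from the very first character.
The match spans [0:5] → 'c6_c6'.
Captured: group 1 = 'c6'.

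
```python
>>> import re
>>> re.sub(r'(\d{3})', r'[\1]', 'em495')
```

The pattern matches exactly 3 of a digit (captured).
`\1` in the replacement pulls in group 1's text for each match.

'em[495]'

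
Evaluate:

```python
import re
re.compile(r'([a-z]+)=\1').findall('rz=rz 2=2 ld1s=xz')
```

['rz']

`\1` has to match the exact text group 1 already captured.
Walking the string: at [0:5] match 'rz=rz', group 1 = 'rz'.
`findall` collects group 1 from the one match (1 total).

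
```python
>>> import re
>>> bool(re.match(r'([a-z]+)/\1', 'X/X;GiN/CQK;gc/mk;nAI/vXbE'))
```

False

`\1` is not a pattern — it's the concrete string captured by group 1, re-applied verbatim.
`match` is anchored at position 0; if the pattern doesn't fit there, it returns None.
Here position 0 doesn't satisfy it, so the call returns None, and `bool(None)` is False.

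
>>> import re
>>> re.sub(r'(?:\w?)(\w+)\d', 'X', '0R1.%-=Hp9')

'X.%-=X'

This matches optionally a word character (non-capturing group); then one or more of a word character (captured); then a digit.
Matches: at [0:3] → '0R1'; at [7:10] → 'Hp9'.
Every occurrence is swapped for 'X'.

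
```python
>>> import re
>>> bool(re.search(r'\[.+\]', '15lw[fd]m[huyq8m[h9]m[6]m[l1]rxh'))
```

True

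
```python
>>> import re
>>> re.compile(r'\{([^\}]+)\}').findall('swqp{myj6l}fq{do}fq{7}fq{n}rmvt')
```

Walking the string: at [4:11] match '{myj6l}', group 1 = 'myj6l'; at [13:17] match '{do}', group 1 = 'do'; at [19:22] match '{7}', group 1 = '7'; at [24:27] match '{n}', group 1 = 'n'.
With a single group, `findall` returns only what that group captured — 4 items.

['myj6l', 'do', '7', 'n']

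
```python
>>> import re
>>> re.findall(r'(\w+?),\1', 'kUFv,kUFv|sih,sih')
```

['kUFv', 'sih']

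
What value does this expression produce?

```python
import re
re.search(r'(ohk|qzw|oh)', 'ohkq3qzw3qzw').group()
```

Alternation tries branches left to right and keeps the first one that lets the overall match succeed at that position.
The match spans [0:3] → 'ohk'.

'ohk'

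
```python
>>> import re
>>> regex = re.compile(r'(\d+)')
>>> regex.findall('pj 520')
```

This matches one or more of a digit (captured).
Matches: at [3:6] match '520', group 1 = '520'.
One capturing group, so `findall` returns just the captured substring from the one match — 1 in all.

['520']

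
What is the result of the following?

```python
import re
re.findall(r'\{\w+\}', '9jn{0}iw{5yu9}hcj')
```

['{0}', '{5yu9}']

Since nothing is captured, `findall` lists the 2 matched substrings directly.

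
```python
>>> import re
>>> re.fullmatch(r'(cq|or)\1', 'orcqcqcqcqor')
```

None

`\1` has to match the exact text group 1 already captured.
`re.fullmatch` requires the pattern to consume the entire string.
Here the string isn't matched end-to-end, so the call returns None.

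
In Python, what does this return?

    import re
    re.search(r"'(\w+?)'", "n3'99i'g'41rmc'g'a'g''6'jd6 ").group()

"'99i'"

`search` walks the string left to right and returns the first match it finds.
The match spans [2:7] → "'99i'".
Captured: group 1 = '99i'.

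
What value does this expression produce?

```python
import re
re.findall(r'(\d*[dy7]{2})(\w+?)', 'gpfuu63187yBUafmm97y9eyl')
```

`findall` packs the 2 group values into a tuple for every match.

[('63187y', 'B'), ('97y', '9')]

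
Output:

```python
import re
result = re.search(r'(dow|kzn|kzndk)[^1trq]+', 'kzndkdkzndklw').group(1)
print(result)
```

The match spans [0:13] → 'kzndkdkzndklw'.
Captured: group 1 = 'kzn'.

kzn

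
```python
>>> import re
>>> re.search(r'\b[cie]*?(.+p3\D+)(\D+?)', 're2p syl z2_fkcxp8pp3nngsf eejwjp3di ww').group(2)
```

'w'

The match spans [0:39] → 're2p syl z2_fkcxp8pp3nngsf eejwjp3di ww'.
Captured: group 1 = 're2p syl z2_fkcxp8pp3nngsf eejwjp3di w', group 2 = 'w'.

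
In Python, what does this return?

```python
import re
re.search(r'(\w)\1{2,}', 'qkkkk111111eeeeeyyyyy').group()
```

'kkkk'

The backreference `\1` re-matches whatever the first group consumed, character for character.
The match spans [1:5] → 'kkkk'.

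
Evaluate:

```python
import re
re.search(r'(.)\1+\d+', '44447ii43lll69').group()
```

`\1` is not a pattern — it's the concrete string captured by group 1, re-applied verbatim.
The match spans [0:5] → '44447'.

'44447'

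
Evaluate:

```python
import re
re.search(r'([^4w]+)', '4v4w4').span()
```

(1, 2)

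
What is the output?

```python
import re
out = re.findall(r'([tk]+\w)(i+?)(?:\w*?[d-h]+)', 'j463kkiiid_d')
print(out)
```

Lazy quantifiers expand one character at a time until the remainder of the pattern can match.
Multiple groups make `findall` return tuples — one 2-tuple for the one match.

[('kki', 'i')]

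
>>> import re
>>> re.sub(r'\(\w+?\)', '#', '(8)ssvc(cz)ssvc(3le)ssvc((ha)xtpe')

Each match is replaced by '#'.

'#ssvc#ssvc#ssvc(#xtpe'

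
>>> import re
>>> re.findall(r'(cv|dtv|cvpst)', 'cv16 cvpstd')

['cv', 'cv']

Alternation isn't longest-match — the leftmost alternative that fits at this position is chosen.
`findall` collects group 1 from each match (2 total).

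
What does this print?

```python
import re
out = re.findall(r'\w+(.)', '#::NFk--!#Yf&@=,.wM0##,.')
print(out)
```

This matches one or more of a word character; then any character (captured).
Because there's exactly one group, `findall` drops the full match and keeps group 1 from each hit.

['-', '&', '#']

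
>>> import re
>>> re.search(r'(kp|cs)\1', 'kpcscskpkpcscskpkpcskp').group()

`\1` has to match the exact text group 1 already captured.
`re.search` scans for the first position where the pattern succeeds.
The match spans [2:6] → 'cscs'.
Captured: group 1 = 'cs'.

'cscs'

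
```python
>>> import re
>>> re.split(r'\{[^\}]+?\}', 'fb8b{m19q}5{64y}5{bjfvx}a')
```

Each match becomes a cut point; 4 segments remain.

['fb8b', '5', '5', 'a']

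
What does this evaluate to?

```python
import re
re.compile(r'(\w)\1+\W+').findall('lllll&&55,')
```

['l', '5']

A backreference is literal: `\1` must see the identical characters the first group matched.
Scanning left to right: at [0:7] match 'lllll&&', group 1 = 'l'; at [7:10] match '55,', group 1 = '5'.
Because there's exactly one group, `findall` drops the full match and keeps group 1 from each hit.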